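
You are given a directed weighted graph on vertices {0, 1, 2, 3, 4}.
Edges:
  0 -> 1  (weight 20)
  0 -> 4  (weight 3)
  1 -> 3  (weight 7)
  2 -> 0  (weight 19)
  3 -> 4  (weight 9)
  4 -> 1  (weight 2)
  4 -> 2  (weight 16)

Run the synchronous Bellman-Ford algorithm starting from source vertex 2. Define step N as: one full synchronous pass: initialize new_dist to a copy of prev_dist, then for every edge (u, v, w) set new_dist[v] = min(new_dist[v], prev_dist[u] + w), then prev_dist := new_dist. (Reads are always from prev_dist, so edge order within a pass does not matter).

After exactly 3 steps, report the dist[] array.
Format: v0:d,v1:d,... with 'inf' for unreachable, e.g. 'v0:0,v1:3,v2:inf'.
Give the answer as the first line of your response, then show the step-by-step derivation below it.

v0:19,v1:24,v2:0,v3:46,v4:22

step 1: dist = v0:19,v1:inf,v2:0,v3:inf,v4:inf
step 2: dist = v0:19,v1:39,v2:0,v3:inf,v4:22
step 3: dist = v0:19,v1:24,v2:0,v3:46,v4:22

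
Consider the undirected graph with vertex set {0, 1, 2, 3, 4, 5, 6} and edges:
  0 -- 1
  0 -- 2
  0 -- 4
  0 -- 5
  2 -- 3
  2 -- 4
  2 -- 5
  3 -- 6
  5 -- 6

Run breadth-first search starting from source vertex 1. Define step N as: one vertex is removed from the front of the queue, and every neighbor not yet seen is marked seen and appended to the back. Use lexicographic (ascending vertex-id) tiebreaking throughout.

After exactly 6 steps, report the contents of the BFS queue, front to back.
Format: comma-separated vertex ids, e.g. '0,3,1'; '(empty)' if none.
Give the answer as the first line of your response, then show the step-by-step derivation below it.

6

step 1: dequeue 1; queue=[0]; order=1
step 2: dequeue 0; queue=[2,4,5]; order=1,0
step 3: dequeue 2; queue=[4,5,3]; order=1,0,2
step 4: dequeue 4; queue=[5,3]; order=1,0,2,4
step 5: dequeue 5; queue=[3,6]; order=1,0,2,4,5
step 6: dequeue 3; queue=[6]; order=1,0,2,4,5,3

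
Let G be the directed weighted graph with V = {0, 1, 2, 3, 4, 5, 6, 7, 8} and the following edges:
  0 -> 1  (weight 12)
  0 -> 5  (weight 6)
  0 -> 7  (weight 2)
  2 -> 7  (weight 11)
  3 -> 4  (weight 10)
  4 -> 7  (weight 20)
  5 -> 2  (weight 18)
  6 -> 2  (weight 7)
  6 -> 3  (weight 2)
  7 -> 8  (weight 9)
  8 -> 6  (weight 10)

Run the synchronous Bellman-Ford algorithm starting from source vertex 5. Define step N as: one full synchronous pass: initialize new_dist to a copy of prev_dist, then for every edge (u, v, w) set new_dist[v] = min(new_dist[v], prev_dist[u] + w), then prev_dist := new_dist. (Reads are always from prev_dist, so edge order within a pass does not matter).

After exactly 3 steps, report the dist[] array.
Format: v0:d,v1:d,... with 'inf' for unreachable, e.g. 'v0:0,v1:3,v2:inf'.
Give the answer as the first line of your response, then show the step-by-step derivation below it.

v0:inf,v1:inf,v2:18,v3:inf,v4:inf,v5:0,v6:inf,v7:29,v8:38

step 1: dist = v0:inf,v1:inf,v2:18,v3:inf,v4:inf,v5:0,v6:inf,v7:inf,v8:inf
step 2: dist = v0:inf,v1:inf,v2:18,v3:inf,v4:inf,v5:0,v6:inf,v7:29,v8:inf
step 3: dist = v0:inf,v1:inf,v2:18,v3:inf,v4:inf,v5:0,v6:inf,v7:29,v8:38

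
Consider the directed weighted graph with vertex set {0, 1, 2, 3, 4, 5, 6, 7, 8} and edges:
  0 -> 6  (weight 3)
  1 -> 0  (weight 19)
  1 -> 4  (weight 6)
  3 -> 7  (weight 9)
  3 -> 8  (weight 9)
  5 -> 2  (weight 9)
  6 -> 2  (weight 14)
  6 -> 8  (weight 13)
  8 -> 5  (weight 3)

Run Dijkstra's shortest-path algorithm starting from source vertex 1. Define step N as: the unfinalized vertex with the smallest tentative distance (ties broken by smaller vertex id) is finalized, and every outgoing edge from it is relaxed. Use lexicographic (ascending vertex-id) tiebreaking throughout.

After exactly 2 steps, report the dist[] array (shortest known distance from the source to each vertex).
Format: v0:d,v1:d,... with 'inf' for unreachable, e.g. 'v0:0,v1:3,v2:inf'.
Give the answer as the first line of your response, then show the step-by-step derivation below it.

v0:19,v1:0,v2:inf,v3:inf,v4:6,v5:inf,v6:inf,v7:inf,v8:inf

step 1: dist = v0:19,v1:0,v2:inf,v3:inf,v4:6,v5:inf,v6:inf,v7:inf,v8:inf
step 2: dist = v0:19,v1:0,v2:inf,v3:inf,v4:6,v5:inf,v6:inf,v7:inf,v8:inf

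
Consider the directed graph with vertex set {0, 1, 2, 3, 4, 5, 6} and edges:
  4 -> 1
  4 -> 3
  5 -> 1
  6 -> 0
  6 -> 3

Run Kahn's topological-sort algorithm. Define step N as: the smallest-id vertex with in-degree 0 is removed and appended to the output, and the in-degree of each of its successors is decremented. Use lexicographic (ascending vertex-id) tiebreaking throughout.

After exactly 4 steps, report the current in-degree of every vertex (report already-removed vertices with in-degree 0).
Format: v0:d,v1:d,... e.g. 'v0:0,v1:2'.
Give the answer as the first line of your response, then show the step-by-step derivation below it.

v0:1,v1:0,v2:0,v3:1,v4:0,v5:0,v6:0

step 1: output 2; order=[2]; indeg=(1,2,0,2,0,0,0)
step 2: output 4; order=[2,4]; indeg=(1,1,0,1,0,0,0)
step 3: output 5; order=[2,4,5]; indeg=(1,0,0,1,0,0,0)
step 4: output 1; order=[2,4,5,1]; indeg=(1,0,0,1,0,0,0)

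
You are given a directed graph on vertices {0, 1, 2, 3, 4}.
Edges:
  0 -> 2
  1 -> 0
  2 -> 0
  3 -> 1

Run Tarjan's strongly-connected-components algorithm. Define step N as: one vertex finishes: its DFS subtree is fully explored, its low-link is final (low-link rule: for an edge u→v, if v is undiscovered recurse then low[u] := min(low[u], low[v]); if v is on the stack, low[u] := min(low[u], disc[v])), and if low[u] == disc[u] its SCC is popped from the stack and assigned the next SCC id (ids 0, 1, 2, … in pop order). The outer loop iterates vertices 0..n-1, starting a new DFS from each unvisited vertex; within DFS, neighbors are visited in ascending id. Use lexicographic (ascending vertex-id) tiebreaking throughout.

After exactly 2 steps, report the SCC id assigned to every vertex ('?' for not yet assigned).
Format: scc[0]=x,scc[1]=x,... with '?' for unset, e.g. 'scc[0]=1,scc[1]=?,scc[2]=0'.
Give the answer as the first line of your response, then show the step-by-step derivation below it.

scc[0]=0,scc[1]=?,scc[2]=0,scc[3]=?,scc[4]=?

step 1: low=(low[0]=0,low[1]=?,low[2]=0,low[3]=?,low[4]=?); scc=(scc[0]=?,scc[1]=?,scc[2]=?,scc[3]=?,scc[4]=?)
step 2: low=(low[0]=0,low[1]=?,low[2]=0,low[3]=?,low[4]=?); scc=(scc[0]=0,scc[1]=?,scc[2]=0,scc[3]=?,scc[4]=?)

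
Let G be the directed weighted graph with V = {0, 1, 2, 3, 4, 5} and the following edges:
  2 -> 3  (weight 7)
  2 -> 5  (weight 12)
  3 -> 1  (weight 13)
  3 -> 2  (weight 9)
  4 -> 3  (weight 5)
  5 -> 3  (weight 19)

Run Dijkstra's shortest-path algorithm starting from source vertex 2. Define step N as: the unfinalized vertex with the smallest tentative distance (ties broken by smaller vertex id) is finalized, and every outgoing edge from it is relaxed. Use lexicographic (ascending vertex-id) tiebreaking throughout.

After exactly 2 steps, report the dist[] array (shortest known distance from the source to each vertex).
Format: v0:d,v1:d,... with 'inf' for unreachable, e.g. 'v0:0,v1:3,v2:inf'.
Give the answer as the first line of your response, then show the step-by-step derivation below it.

v0:inf,v1:20,v2:0,v3:7,v4:inf,v5:12

step 1: dist = v0:inf,v1:inf,v2:0,v3:7,v4:inf,v5:12
step 2: dist = v0:inf,v1:20,v2:0,v3:7,v4:inf,v5:12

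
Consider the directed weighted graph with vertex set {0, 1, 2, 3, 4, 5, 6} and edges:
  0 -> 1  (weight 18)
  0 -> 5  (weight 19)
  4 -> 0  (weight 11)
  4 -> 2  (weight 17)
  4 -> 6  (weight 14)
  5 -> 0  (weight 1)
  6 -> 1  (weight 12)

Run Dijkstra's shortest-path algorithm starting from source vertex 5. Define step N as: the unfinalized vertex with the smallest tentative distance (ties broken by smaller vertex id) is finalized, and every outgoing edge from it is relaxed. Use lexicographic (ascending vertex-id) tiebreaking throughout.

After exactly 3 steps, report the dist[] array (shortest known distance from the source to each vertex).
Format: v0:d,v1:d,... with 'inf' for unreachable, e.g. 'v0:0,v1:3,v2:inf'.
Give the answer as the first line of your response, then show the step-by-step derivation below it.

v0:1,v1:19,v2:inf,v3:inf,v4:inf,v5:0,v6:inf

step 1: dist = v0:1,v1:inf,v2:inf,v3:inf,v4:inf,v5:0,v6:inf
step 2: dist = v0:1,v1:19,v2:inf,v3:inf,v4:inf,v5:0,v6:inf
step 3: dist = v0:1,v1:19,v2:inf,v3:inf,v4:inf,v5:0,v6:inf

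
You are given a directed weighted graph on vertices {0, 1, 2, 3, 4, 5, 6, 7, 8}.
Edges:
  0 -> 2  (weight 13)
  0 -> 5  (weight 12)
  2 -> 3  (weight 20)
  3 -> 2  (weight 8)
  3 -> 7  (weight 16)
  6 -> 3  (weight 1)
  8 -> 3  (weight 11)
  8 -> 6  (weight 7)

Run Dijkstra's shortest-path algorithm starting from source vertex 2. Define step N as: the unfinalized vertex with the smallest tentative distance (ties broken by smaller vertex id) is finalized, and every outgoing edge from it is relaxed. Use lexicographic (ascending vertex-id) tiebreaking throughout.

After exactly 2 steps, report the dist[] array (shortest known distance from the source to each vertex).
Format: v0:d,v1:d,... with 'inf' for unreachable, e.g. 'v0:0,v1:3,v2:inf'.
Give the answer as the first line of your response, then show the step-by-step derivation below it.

v0:inf,v1:inf,v2:0,v3:20,v4:inf,v5:inf,v6:inf,v7:36,v8:inf

step 1: dist = v0:inf,v1:inf,v2:0,v3:20,v4:inf,v5:inf,v6:inf,v7:inf,v8:inf
step 2: dist = v0:inf,v1:inf,v2:0,v3:20,v4:inf,v5:inf,v6:inf,v7:36,v8:inf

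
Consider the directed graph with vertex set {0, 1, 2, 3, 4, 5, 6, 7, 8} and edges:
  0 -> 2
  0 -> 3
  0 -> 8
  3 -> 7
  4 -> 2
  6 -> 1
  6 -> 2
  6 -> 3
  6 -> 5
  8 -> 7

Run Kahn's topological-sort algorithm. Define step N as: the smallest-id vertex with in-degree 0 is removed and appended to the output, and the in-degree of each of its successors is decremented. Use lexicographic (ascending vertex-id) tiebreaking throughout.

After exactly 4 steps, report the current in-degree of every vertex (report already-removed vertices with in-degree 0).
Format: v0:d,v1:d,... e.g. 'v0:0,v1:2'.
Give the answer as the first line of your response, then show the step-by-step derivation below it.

v0:0,v1:0,v2:0,v3:0,v4:0,v5:0,v6:0,v7:2,v8:0

step 1: output 0; order=[0]; indeg=(0,1,2,1,0,1,0,2,0)
step 2: output 4; order=[0,4]; indeg=(0,1,1,1,0,1,0,2,0)
step 3: output 6; order=[0,4,6]; indeg=(0,0,0,0,0,0,0,2,0)
step 4: output 1; order=[0,4,6,1]; indeg=(0,0,0,0,0,0,0,2,0)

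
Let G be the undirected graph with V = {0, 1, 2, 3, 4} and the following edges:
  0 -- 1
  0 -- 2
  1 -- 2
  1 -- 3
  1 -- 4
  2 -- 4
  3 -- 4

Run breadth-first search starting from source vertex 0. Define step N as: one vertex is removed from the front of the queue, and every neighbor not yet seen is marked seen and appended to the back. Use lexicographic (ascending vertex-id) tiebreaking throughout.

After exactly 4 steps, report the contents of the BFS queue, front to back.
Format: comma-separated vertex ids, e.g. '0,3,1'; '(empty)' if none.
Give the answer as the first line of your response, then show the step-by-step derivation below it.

4

step 1: dequeue 0; queue=[1,2]; order=0
step 2: dequeue 1; queue=[2,3,4]; order=0,1
step 3: dequeue 2; queue=[3,4]; order=0,1,2
step 4: dequeue 3; queue=[4]; order=0,1,2,3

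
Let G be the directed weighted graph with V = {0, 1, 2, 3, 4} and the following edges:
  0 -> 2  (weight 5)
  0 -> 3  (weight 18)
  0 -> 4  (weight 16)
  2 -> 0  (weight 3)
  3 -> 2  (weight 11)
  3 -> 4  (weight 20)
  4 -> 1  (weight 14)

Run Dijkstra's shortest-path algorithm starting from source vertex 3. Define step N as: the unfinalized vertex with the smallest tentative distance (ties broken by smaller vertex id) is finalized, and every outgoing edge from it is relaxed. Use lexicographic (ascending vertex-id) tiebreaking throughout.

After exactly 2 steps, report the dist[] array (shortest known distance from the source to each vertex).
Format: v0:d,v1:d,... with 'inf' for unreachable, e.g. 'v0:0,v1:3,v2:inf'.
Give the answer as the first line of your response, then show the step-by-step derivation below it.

v0:14,v1:inf,v2:11,v3:0,v4:20

step 1: dist = v0:inf,v1:inf,v2:11,v3:0,v4:20
step 2: dist = v0:14,v1:inf,v2:11,v3:0,v4:20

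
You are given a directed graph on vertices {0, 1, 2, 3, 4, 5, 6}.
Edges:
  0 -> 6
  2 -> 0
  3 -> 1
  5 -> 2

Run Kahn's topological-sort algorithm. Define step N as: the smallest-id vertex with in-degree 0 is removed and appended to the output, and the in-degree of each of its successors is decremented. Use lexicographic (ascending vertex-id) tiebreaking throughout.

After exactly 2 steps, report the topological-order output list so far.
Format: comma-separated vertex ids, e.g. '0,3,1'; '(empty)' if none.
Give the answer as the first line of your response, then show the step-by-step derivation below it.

3,1

step 1: output 3; order=[3]; indeg=(1,0,1,0,0,0,1)
step 2: output 1; order=[3,1]; indeg=(1,0,1,0,0,0,1)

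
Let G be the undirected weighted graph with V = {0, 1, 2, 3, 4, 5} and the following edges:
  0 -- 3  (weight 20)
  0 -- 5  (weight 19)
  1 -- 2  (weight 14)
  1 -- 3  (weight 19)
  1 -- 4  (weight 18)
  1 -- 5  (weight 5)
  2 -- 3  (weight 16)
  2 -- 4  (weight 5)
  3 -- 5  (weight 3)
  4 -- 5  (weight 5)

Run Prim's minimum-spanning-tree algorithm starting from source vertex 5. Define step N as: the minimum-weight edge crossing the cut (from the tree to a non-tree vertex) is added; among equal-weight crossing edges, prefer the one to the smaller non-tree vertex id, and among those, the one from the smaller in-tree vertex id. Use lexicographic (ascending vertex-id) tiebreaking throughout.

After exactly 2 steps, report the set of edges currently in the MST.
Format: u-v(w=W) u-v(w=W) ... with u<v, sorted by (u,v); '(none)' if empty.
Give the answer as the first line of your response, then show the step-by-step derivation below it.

1-5(w=5) 3-5(w=3)

step 1: add edge 3-5 (w=3); MST = {3-5(w=3)}
step 2: add edge 1-5 (w=5); MST = {1-5(w=5) 3-5(w=3)}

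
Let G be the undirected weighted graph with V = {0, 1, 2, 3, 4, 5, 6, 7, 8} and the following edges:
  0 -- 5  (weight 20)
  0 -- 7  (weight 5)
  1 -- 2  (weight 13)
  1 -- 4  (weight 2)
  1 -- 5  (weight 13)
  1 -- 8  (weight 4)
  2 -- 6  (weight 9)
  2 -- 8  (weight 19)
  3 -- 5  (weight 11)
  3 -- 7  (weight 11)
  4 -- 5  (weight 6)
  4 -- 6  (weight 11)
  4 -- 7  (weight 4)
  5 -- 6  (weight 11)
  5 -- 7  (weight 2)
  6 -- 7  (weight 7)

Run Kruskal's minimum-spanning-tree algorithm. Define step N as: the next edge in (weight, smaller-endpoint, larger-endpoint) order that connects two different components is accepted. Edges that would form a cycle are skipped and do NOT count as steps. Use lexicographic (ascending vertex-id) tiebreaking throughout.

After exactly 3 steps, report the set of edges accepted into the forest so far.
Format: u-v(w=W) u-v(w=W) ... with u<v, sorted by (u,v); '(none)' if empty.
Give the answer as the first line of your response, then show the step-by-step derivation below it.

1-4(w=2) 1-8(w=4) 5-7(w=2)

step 1: add edge 1-4 (w=2); MST = {1-4(w=2)}
step 2: add edge 5-7 (w=2); MST = {1-4(w=2) 5-7(w=2)}
step 3: add edge 1-8 (w=4); MST = {1-4(w=2) 1-8(w=4) 5-7(w=2)}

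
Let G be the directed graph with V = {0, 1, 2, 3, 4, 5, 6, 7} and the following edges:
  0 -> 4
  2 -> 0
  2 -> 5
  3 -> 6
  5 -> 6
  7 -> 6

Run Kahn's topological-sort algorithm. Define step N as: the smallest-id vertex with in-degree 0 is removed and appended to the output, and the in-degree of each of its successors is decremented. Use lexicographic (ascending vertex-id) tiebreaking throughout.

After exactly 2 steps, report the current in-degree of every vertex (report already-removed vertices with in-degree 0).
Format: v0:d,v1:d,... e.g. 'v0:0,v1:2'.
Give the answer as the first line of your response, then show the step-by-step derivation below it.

v0:0,v1:0,v2:0,v3:0,v4:1,v5:0,v6:3,v7:0

step 1: output 1; order=[1]; indeg=(1,0,0,0,1,1,3,0)
step 2: output 2; order=[1,2]; indeg=(0,0,0,0,1,0,3,0)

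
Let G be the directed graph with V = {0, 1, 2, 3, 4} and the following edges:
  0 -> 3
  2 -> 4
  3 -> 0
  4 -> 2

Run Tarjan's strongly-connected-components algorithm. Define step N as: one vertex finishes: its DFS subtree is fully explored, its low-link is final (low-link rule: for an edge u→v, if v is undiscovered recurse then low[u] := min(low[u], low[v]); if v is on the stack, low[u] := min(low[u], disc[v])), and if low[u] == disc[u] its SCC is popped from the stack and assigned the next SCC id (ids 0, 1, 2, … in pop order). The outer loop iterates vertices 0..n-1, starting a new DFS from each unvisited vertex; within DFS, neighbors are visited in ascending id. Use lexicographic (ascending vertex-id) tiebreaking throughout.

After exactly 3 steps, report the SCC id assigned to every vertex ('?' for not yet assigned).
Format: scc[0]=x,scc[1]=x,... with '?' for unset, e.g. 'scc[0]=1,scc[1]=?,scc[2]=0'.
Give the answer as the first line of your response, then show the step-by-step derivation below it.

scc[0]=0,scc[1]=1,scc[2]=?,scc[3]=0,scc[4]=?

step 1: low=(low[0]=0,low[1]=?,low[2]=?,low[3]=0,low[4]=?); scc=(scc[0]=?,scc[1]=?,scc[2]=?,scc[3]=?,scc[4]=?)
step 2: low=(low[0]=0,low[1]=?,low[2]=?,low[3]=0,low[4]=?); scc=(scc[0]=0,scc[1]=?,scc[2]=?,scc[3]=0,scc[4]=?)
step 3: low=(low[0]=0,low[1]=2,low[2]=?,low[3]=0,low[4]=?); scc=(scc[0]=0,scc[1]=1,scc[2]=?,scc[3]=0,scc[4]=?)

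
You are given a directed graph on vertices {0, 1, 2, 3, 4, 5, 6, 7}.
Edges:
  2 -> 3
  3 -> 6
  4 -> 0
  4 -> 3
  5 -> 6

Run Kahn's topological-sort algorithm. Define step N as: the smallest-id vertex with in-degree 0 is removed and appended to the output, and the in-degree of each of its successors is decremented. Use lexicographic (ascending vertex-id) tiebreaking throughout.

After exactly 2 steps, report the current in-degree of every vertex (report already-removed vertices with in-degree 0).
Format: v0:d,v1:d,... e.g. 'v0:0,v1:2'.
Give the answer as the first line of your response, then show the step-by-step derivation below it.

v0:1,v1:0,v2:0,v3:1,v4:0,v5:0,v6:2,v7:0

step 1: output 1; order=[1]; indeg=(1,0,0,2,0,0,2,0)
step 2: output 2; order=[1,2]; indeg=(1,0,0,1,0,0,2,0)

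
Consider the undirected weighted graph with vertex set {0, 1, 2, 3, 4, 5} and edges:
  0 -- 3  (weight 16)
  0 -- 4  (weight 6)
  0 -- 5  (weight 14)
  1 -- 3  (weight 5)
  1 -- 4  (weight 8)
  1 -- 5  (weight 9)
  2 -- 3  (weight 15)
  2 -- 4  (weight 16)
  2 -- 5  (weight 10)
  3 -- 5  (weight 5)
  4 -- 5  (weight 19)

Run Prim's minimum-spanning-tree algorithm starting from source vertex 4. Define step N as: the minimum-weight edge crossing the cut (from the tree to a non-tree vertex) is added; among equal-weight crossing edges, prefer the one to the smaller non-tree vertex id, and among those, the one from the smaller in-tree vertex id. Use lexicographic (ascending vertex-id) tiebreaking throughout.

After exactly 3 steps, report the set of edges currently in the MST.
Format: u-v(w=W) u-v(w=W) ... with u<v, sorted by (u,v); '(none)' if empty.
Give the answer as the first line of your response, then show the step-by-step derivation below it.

0-4(w=6) 1-3(w=5) 1-4(w=8)

step 1: add edge 0-4 (w=6); MST = {0-4(w=6)}
step 2: add edge 1-4 (w=8); MST = {0-4(w=6) 1-4(w=8)}
step 3: add edge 1-3 (w=5); MST = {0-4(w=6) 1-3(w=5) 1-4(w=8)}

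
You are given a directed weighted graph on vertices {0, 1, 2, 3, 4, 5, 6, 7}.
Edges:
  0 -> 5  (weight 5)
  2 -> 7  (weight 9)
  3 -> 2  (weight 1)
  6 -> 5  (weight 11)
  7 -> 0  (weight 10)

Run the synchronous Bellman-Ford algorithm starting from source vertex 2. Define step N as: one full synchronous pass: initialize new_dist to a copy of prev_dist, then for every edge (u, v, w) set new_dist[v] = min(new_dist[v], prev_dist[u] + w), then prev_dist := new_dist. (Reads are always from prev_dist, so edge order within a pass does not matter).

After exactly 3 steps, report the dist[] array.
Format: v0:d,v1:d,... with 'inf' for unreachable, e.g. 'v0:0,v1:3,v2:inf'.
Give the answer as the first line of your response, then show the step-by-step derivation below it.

v0:19,v1:inf,v2:0,v3:inf,v4:inf,v5:24,v6:inf,v7:9

step 1: dist = v0:inf,v1:inf,v2:0,v3:inf,v4:inf,v5:inf,v6:inf,v7:9
step 2: dist = v0:19,v1:inf,v2:0,v3:inf,v4:inf,v5:inf,v6:inf,v7:9
step 3: dist = v0:19,v1:inf,v2:0,v3:inf,v4:inf,v5:24,v6:inf,v7:9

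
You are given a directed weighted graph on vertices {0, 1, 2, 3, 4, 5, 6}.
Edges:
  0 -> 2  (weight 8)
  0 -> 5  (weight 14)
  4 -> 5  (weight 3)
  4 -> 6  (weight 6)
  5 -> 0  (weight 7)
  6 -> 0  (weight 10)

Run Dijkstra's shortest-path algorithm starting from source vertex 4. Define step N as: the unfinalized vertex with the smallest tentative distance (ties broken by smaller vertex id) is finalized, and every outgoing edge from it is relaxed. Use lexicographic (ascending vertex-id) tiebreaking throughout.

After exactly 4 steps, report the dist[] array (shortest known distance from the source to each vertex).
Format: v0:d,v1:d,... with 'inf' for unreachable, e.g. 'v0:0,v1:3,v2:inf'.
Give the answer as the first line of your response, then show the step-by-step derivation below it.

v0:10,v1:inf,v2:18,v3:inf,v4:0,v5:3,v6:6

step 1: dist = v0:inf,v1:inf,v2:inf,v3:inf,v4:0,v5:3,v6:6
step 2: dist = v0:10,v1:inf,v2:inf,v3:inf,v4:0,v5:3,v6:6
step 3: dist = v0:10,v1:inf,v2:inf,v3:inf,v4:0,v5:3,v6:6
step 4: dist = v0:10,v1:inf,v2:18,v3:inf,v4:0,v5:3,v6:6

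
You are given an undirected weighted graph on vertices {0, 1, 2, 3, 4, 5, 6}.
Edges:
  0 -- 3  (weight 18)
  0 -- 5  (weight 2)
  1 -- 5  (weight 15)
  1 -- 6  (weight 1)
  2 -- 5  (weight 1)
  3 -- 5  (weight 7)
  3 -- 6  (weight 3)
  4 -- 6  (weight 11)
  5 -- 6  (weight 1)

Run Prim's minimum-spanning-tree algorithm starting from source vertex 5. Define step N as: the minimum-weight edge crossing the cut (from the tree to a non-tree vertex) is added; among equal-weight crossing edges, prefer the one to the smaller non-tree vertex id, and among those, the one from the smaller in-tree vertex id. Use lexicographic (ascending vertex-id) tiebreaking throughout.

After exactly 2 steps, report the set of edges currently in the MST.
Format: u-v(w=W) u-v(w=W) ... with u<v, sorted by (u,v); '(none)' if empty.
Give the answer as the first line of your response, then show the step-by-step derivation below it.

2-5(w=1) 5-6(w=1)

step 1: add edge 2-5 (w=1); MST = {2-5(w=1)}
step 2: add edge 5-6 (w=1); MST = {2-5(w=1) 5-6(w=1)}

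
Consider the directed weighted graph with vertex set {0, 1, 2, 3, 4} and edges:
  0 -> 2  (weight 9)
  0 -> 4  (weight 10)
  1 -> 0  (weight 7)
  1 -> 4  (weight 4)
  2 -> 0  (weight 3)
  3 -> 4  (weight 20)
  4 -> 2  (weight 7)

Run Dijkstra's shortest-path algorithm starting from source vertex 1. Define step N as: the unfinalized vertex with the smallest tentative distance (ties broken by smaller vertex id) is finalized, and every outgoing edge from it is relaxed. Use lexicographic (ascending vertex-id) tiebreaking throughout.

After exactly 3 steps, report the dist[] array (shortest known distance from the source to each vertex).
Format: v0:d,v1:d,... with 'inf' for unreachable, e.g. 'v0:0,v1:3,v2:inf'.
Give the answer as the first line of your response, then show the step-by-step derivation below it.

v0:7,v1:0,v2:11,v3:inf,v4:4

step 1: dist = v0:7,v1:0,v2:inf,v3:inf,v4:4
step 2: dist = v0:7,v1:0,v2:11,v3:inf,v4:4
step 3: dist = v0:7,v1:0,v2:11,v3:inf,v4:4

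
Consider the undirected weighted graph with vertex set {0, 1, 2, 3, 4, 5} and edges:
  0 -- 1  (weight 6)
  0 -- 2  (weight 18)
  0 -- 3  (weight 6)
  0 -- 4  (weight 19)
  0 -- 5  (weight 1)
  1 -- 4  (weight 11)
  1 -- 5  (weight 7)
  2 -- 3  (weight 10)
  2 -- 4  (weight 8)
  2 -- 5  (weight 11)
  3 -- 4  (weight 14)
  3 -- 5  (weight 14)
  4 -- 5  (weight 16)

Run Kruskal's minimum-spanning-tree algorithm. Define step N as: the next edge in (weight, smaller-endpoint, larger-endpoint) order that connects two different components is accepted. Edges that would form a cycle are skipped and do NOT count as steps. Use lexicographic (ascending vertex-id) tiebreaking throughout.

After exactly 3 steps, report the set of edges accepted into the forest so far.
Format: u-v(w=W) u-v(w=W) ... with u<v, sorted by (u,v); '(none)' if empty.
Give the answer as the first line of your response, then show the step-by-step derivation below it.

0-1(w=6) 0-3(w=6) 0-5(w=1)

step 1: add edge 0-5 (w=1); MST = {0-5(w=1)}
step 2: add edge 0-1 (w=6); MST = {0-1(w=6) 0-5(w=1)}
step 3: add edge 0-3 (w=6); MST = {0-1(w=6) 0-3(w=6) 0-5(w=1)}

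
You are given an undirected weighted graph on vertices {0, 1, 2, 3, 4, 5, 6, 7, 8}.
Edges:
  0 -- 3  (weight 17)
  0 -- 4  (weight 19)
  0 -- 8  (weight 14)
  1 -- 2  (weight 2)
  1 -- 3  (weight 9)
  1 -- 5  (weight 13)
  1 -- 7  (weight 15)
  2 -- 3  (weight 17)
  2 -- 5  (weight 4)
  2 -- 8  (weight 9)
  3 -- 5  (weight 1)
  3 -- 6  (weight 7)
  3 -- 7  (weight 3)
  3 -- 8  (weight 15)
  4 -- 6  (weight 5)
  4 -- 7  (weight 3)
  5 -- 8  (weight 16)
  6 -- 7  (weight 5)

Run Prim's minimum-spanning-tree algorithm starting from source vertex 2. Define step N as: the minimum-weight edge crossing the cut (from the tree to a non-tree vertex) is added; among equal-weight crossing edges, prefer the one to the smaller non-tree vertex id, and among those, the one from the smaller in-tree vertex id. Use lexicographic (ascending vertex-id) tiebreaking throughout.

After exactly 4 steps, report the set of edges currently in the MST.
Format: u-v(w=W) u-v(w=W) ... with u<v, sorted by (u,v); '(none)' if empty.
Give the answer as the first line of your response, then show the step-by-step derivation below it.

1-2(w=2) 2-5(w=4) 3-5(w=1) 3-7(w=3)

step 1: add edge 1-2 (w=2); MST = {1-2(w=2)}
step 2: add edge 2-5 (w=4); MST = {1-2(w=2) 2-5(w=4)}
step 3: add edge 3-5 (w=1); MST = {1-2(w=2) 2-5(w=4) 3-5(w=1)}
step 4: add edge 3-7 (w=3); MST = {1-2(w=2) 2-5(w=4) 3-5(w=1) 3-7(w=3)}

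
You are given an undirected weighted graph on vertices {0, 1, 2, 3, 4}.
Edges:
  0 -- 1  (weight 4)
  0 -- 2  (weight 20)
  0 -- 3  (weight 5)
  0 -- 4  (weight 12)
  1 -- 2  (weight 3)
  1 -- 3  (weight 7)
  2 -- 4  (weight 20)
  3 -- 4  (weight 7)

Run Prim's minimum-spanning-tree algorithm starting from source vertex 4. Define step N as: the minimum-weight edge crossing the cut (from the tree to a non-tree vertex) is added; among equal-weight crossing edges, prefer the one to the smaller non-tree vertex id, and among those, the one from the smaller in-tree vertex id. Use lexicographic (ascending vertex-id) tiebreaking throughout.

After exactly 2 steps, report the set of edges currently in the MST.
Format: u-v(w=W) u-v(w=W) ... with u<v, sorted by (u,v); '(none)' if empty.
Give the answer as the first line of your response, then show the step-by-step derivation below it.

0-3(w=5) 3-4(w=7)

step 1: add edge 3-4 (w=7); MST = {3-4(w=7)}
step 2: add edge 0-3 (w=5); MST = {0-3(w=5) 3-4(w=7)}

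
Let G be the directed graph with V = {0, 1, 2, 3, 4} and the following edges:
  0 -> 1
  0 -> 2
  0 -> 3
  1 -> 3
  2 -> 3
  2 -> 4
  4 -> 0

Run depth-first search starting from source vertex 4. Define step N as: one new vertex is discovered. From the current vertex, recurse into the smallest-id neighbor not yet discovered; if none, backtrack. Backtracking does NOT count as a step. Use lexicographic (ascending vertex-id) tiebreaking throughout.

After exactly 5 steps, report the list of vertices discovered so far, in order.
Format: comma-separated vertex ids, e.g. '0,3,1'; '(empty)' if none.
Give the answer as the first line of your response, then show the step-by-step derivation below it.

4,0,1,3,2

step 1: discover 4; path=4; order=4
step 2: discover 0; path=4>0; order=4,0
step 3: discover 1; path=4>0>1; order=4,0,1
step 4: discover 3; path=4>0>1>3; order=4,0,1,3
step 5: discover 2; path=4>0>2; order=4,0,1,3,2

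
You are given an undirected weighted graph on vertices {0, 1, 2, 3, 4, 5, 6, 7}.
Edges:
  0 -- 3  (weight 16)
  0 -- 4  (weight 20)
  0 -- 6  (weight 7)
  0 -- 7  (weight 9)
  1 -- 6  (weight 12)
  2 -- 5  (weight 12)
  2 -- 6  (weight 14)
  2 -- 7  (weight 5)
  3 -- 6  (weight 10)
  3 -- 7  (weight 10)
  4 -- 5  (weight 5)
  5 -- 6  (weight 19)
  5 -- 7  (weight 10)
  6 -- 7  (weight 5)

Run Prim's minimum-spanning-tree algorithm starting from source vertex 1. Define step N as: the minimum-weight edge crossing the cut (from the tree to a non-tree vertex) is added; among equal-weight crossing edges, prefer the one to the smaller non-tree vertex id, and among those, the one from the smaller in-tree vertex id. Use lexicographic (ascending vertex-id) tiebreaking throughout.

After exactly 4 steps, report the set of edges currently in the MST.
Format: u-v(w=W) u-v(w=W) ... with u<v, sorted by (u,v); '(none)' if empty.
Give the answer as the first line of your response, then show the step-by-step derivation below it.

0-6(w=7) 1-6(w=12) 2-7(w=5) 6-7(w=5)

step 1: add edge 1-6 (w=12); MST = {1-6(w=12)}
step 2: add edge 6-7 (w=5); MST = {1-6(w=12) 6-7(w=5)}
step 3: add edge 2-7 (w=5); MST = {1-6(w=12) 2-7(w=5) 6-7(w=5)}
step 4: add edge 0-6 (w=7); MST = {0-6(w=7) 1-6(w=12) 2-7(w=5) 6-7(w=5)}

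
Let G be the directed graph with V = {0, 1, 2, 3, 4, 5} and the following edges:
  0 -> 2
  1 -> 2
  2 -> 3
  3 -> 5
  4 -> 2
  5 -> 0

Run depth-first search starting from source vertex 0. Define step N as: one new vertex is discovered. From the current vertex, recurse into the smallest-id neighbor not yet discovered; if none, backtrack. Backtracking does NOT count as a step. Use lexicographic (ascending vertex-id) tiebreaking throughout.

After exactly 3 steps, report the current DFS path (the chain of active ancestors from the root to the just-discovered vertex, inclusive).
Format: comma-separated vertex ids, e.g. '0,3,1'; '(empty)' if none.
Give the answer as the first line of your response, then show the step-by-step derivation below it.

0,2,3

step 1: discover 0; path=0; order=0
step 2: discover 2; path=0>2; order=0,2
step 3: discover 3; path=0>2>3; order=0,2,3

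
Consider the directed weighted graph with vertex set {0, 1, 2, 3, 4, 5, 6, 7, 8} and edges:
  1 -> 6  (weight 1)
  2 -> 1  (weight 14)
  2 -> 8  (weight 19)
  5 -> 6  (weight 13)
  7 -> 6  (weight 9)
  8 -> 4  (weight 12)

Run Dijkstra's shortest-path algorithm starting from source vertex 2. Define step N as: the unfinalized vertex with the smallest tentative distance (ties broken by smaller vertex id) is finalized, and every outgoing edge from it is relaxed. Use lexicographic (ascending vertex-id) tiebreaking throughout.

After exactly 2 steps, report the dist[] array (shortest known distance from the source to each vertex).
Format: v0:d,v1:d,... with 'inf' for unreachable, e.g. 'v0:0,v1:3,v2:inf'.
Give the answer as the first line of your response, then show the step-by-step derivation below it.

v0:inf,v1:14,v2:0,v3:inf,v4:inf,v5:inf,v6:15,v7:inf,v8:19

step 1: dist = v0:inf,v1:14,v2:0,v3:inf,v4:inf,v5:inf,v6:inf,v7:inf,v8:19
step 2: dist = v0:inf,v1:14,v2:0,v3:inf,v4:inf,v5:inf,v6:15,v7:inf,v8:19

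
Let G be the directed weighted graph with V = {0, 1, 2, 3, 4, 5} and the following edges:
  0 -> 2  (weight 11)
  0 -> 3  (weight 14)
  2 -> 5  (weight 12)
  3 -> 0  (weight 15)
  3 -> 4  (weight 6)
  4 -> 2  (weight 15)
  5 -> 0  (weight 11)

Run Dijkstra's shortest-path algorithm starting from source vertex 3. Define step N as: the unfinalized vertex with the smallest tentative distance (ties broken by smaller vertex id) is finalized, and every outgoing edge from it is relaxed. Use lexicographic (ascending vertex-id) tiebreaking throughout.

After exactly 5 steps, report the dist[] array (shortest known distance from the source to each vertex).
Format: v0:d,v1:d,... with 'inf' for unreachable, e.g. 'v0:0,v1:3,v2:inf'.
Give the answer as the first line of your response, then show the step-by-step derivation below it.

v0:15,v1:inf,v2:21,v3:0,v4:6,v5:33

step 1: dist = v0:15,v1:inf,v2:inf,v3:0,v4:6,v5:inf
step 2: dist = v0:15,v1:inf,v2:21,v3:0,v4:6,v5:inf
step 3: dist = v0:15,v1:inf,v2:21,v3:0,v4:6,v5:inf
step 4: dist = v0:15,v1:inf,v2:21,v3:0,v4:6,v5:33
step 5: dist = v0:15,v1:inf,v2:21,v3:0,v4:6,v5:33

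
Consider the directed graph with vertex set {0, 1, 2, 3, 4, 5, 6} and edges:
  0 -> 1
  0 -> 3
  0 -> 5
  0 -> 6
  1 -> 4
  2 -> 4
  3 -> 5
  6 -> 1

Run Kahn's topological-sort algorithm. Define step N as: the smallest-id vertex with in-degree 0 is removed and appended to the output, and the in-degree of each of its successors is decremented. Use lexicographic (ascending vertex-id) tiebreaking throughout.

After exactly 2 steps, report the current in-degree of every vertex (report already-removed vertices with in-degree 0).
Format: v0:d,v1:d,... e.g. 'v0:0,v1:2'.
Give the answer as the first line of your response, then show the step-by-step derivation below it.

v0:0,v1:1,v2:0,v3:0,v4:1,v5:1,v6:0

step 1: output 0; order=[0]; indeg=(0,1,0,0,2,1,0)
step 2: output 2; order=[0,2]; indeg=(0,1,0,0,1,1,0)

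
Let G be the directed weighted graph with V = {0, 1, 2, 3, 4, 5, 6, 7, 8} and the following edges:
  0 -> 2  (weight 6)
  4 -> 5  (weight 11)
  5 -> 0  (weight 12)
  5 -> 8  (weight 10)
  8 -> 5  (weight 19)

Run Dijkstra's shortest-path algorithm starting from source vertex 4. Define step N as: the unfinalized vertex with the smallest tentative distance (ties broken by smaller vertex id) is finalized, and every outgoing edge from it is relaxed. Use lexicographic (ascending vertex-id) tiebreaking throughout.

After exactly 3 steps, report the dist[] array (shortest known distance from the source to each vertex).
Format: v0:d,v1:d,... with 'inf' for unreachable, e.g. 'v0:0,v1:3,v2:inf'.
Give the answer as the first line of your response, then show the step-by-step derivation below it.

v0:23,v1:inf,v2:inf,v3:inf,v4:0,v5:11,v6:inf,v7:inf,v8:21

step 1: dist = v0:inf,v1:inf,v2:inf,v3:inf,v4:0,v5:11,v6:inf,v7:inf,v8:inf
step 2: dist = v0:23,v1:inf,v2:inf,v3:inf,v4:0,v5:11,v6:inf,v7:inf,v8:21
step 3: dist = v0:23,v1:inf,v2:inf,v3:inf,v4:0,v5:11,v6:inf,v7:inf,v8:21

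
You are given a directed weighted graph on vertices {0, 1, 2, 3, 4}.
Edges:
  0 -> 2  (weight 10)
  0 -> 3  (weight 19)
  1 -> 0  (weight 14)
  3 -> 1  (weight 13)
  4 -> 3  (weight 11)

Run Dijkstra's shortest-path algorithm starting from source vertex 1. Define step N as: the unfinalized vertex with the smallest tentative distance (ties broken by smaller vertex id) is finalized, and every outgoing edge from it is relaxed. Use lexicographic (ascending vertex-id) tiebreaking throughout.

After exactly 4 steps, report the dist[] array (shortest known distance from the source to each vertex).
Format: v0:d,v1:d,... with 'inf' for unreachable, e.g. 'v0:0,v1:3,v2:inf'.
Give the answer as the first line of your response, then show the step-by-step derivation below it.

v0:14,v1:0,v2:24,v3:33,v4:inf

step 1: dist = v0:14,v1:0,v2:inf,v3:inf,v4:inf
step 2: dist = v0:14,v1:0,v2:24,v3:33,v4:inf
step 3: dist = v0:14,v1:0,v2:24,v3:33,v4:inf
step 4: dist = v0:14,v1:0,v2:24,v3:33,v4:inf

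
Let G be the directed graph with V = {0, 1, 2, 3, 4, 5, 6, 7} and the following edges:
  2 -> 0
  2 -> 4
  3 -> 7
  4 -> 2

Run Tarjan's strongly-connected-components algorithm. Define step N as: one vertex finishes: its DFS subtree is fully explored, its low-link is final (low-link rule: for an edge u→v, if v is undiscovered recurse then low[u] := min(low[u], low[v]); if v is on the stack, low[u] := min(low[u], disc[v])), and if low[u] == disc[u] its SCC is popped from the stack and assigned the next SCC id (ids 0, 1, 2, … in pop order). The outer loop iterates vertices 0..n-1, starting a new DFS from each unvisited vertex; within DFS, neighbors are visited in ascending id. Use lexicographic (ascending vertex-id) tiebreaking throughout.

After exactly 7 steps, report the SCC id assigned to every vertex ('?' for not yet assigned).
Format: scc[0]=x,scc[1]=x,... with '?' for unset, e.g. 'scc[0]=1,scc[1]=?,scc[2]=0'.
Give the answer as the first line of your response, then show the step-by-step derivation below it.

scc[0]=0,scc[1]=1,scc[2]=2,scc[3]=4,scc[4]=2,scc[5]=5,scc[6]=?,scc[7]=3

step 1: low=(low[0]=0,low[1]=?,low[2]=?,low[3]=?,low[4]=?,low[5]=?,low[6]=?,low[7]=?); scc=(scc[0]=0,scc[1]=?,scc[2]=?,scc[3]=?,scc[4]=?,scc[5]=?,scc[6]=?,scc[7]=?)
step 2: low=(low[0]=0,low[1]=1,low[2]=?,low[3]=?,low[4]=?,low[5]=?,low[6]=?,low[7]=?); scc=(scc[0]=0,scc[1]=1,scc[2]=?,scc[3]=?,scc[4]=?,scc[5]=?,scc[6]=?,scc[7]=?)
step 3: low=(low[0]=0,low[1]=1,low[2]=2,low[3]=?,low[4]=2,low[5]=?,low[6]=?,low[7]=?); scc=(scc[0]=0,scc[1]=1,scc[2]=?,scc[3]=?,scc[4]=?,scc[5]=?,scc[6]=?,scc[7]=?)
step 4: low=(low[0]=0,low[1]=1,low[2]=2,low[3]=?,low[4]=2,low[5]=?,low[6]=?,low[7]=?); scc=(scc[0]=0,scc[1]=1,scc[2]=2,scc[3]=?,scc[4]=2,scc[5]=?,scc[6]=?,scc[7]=?)
step 5: low=(low[0]=0,low[1]=1,low[2]=2,low[3]=4,low[4]=2,low[5]=?,low[6]=?,low[7]=5); scc=(scc[0]=0,scc[1]=1,scc[2]=2,scc[3]=?,scc[4]=2,scc[5]=?,scc[6]=?,scc[7]=3)
step 6: low=(low[0]=0,low[1]=1,low[2]=2,low[3]=4,low[4]=2,low[5]=?,low[6]=?,low[7]=5); scc=(scc[0]=0,scc[1]=1,scc[2]=2,scc[3]=4,scc[4]=2,scc[5]=?,scc[6]=?,scc[7]=3)
step 7: low=(low[0]=0,low[1]=1,low[2]=2,low[3]=4,low[4]=2,low[5]=6,low[6]=?,low[7]=5); scc=(scc[0]=0,scc[1]=1,scc[2]=2,scc[3]=4,scc[4]=2,scc[5]=5,scc[6]=?,scc[7]=3)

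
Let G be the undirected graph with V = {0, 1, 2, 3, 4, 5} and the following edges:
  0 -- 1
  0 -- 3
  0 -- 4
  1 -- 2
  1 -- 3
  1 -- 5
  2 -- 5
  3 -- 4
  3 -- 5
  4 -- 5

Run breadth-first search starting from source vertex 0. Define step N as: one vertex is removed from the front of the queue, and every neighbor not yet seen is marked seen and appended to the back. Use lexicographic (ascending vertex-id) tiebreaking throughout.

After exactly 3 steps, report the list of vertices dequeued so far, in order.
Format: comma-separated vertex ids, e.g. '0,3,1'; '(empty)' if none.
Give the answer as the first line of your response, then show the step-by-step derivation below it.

0,1,3

step 1: dequeue 0; queue=[1,3,4]; order=0
step 2: dequeue 1; queue=[3,4,2,5]; order=0,1
step 3: dequeue 3; queue=[4,2,5]; order=0,1,3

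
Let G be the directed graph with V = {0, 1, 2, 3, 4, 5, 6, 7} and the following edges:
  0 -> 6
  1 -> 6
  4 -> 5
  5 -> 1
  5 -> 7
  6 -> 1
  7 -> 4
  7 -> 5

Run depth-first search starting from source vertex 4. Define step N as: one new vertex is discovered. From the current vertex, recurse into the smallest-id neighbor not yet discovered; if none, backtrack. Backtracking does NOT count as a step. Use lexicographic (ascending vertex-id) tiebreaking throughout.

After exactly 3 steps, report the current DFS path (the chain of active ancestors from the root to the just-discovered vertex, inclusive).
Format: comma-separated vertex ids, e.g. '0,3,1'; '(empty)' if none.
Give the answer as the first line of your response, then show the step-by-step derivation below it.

4,5,1

step 1: discover 4; path=4; order=4
step 2: discover 5; path=4>5; order=4,5
step 3: discover 1; path=4>5>1; order=4,5,1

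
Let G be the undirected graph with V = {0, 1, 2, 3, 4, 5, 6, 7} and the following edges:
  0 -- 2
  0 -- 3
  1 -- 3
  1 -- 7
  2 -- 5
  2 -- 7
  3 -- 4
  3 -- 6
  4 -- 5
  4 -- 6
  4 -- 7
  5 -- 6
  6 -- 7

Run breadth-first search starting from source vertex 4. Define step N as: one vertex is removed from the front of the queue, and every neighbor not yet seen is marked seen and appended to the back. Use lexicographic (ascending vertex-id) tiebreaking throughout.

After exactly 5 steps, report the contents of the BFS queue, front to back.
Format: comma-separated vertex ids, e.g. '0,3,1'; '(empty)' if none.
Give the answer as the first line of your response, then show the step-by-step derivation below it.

0,1,2

step 1: dequeue 4; queue=[3,5,6,7]; order=4
step 2: dequeue 3; queue=[5,6,7,0,1]; order=4,3
step 3: dequeue 5; queue=[6,7,0,1,2]; order=4,3,5
step 4: dequeue 6; queue=[7,0,1,2]; order=4,3,5,6
step 5: dequeue 7; queue=[0,1,2]; order=4,3,5,6,7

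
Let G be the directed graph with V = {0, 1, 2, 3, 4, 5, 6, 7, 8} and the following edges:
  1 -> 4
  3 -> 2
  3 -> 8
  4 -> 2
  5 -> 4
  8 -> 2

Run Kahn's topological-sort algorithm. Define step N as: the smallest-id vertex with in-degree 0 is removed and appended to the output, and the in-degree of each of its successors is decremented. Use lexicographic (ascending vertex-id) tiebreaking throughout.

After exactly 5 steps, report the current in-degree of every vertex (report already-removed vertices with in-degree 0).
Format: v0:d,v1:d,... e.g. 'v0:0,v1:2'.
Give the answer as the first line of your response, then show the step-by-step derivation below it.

v0:0,v1:0,v2:1,v3:0,v4:0,v5:0,v6:0,v7:0,v8:0

step 1: output 0; order=[0]; indeg=(0,0,3,0,2,0,0,0,1)
step 2: output 1; order=[0,1]; indeg=(0,0,3,0,1,0,0,0,1)
step 3: output 3; order=[0,1,3]; indeg=(0,0,2,0,1,0,0,0,0)
step 4: output 5; order=[0,1,3,5]; indeg=(0,0,2,0,0,0,0,0,0)
step 5: output 4; order=[0,1,3,5,4]; indeg=(0,0,1,0,0,0,0,0,0)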